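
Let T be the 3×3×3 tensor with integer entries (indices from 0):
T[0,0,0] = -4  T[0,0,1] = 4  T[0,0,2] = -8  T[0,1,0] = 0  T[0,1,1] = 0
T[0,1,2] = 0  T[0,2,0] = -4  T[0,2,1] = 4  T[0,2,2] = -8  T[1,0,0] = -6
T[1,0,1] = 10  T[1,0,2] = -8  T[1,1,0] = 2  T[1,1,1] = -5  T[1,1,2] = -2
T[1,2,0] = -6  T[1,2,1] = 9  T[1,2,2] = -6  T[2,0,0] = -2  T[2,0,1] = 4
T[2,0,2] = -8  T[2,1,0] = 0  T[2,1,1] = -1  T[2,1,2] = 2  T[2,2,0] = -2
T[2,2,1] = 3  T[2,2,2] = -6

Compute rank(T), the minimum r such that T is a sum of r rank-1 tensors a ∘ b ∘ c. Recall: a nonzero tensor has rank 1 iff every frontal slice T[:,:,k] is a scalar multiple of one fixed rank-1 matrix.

Lower bound: the mode-2 unfolding of T (rows indexed by j, columns by (i,k) = (0,0), (0,1), (0,2), (1,0), (1,1), (1,2), (2,0), (2,1), (2,2)) is [[-4, 4, -8, -6, 10, -8, -2, 4, -8], [0, 0, 0, 2, -5, -2, 0, -1, 2], [-4, 4, -8, -6, 9, -6, -2, 3, -6]].
There the 3×3 minor on rows j ∈ {0, 1, 2}, columns (i,k) ∈ {(0,0), (1,0), (1,1)} is det [[-4, -6, 10], [0, 2, -5], [-4, -6, 9]] = 8 ≠ 0, so this unfolding has rank ≥ 3; CP rank is at least every unfolding rank, so rank(T) ≥ 3. (This is only a lower bound: in general the CP rank may exceed every unfolding rank, so we still need to exhibit 3 rank-1 terms summing to T.)
Upper bound: T is a sum of 3 rank-1 terms, T = [0, 1, 0] ∘ [1, -1, 1] ∘ [-2, 4, 4] + [0, 1, 1] ∘ [2, -1, 1] ∘ [0, 1, -2] + [2, 2, 1] ∘ [1, 0, 1] ∘ [-2, 2, -4] (written with every a and b primitive with positive leading entry and the scale carried by c; CP decompositions are not unique, and this one is verified by expanding entrywise), so rank(T) ≤ 3.
These bounds meet, so rank(T) = 3.

3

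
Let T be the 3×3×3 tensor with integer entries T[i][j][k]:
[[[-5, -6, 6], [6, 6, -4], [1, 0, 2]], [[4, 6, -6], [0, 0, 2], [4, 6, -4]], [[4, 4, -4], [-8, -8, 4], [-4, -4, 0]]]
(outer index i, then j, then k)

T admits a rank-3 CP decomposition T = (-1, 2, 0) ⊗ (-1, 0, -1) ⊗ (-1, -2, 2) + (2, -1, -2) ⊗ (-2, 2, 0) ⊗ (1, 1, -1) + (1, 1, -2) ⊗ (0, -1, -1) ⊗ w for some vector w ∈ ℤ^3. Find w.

w = (-2, -2, 0)

Subtract the known terms from T to get the rank-1 residual R = (1, 1, -2) ⊗ (0, -1, -1) ⊗ w, so R[i,j,k] = a[i]·b[j]·w[k]. Pick indices with nonzero a[0]·b[1] = (1)·(-1) = -1. Only the fibre through (0,1,·) is needed: R[0,1,:] = T[0,1,:] − Σₗ aₗ[0]bₗ[1]cₗ = [6, 6, -4] − (-1)·(0)·(-1, -2, 2) − (2)·(2)·(1, 1, -1) = [2, 2, 0]. Then w[k] = R[0,1,k] / -1 for each k, giving w = [2, 2, 0] / -1 = (-2, -2, 0).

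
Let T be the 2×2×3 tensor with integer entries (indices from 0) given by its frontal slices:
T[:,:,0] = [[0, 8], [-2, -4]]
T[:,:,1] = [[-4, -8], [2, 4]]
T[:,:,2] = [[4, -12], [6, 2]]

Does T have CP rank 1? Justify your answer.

The mode-3 unfolding of T (rows indexed by k, columns by (i,j) = (0,0), (0,1), (1,0), (1,1)) is [[0, 8, -2, -4], [-4, -8, 2, 4], [4, -12, 6, 2]].
There the 3×3 minor on rows k ∈ {0, 1, 2}, columns (i,j) ∈ {(0,0), (0,1), (1,0)} is det [[0, 8, -2], [-4, -8, 2], [4, -12, 6]] = 96 ≠ 0, so this unfolding has rank ≥ 3; CP rank is at least every unfolding rank, so rank(T) ≥ 3.
In particular rank(T) ≥ 3 > 1, so T is not rank-1.

No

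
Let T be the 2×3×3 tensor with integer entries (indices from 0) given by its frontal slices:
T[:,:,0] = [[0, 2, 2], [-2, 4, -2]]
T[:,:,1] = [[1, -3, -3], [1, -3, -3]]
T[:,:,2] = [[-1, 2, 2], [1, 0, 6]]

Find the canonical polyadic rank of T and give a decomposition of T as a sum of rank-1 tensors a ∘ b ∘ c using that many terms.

rank(T) = 3

Lower bound: the mode-2 unfolding of T (rows indexed by j, columns by (i,k) = (0,0), (0,1), (0,2), (1,0), (1,1), (1,2)) is [[0, 1, -1, -2, 1, 1], [2, -3, 2, 4, -3, 0], [2, -3, 2, -2, -3, 6]].
There the 3×3 minor on rows j ∈ {0, 1, 2}, columns (i,k) ∈ {(0,0), (0,1), (1,0)} is det [[0, 1, -2], [2, -3, 4], [2, -3, -2]] = 12 ≠ 0, so this unfolding has rank ≥ 3; CP rank is at least every unfolding rank, so rank(T) ≥ 3. (This is only a lower bound: in general the CP rank may exceed every unfolding rank, so we still need to exhibit 3 rank-1 terms summing to T.)
Upper bound: T is a sum of 3 rank-1 terms, T = [0, 1] ∘ [1, -1, 2] ∘ [-2, 0, 2] + [1, 1] ∘ [0, 1, 1] ∘ [2, -2, 1] + [1, 1] ∘ [1, -1, -1] ∘ [0, 1, -1] (one valid choice — decompositions are not unique — normalised so each a, b is primitive with positive first nonzero entry; check it by expanding all entries), so rank(T) ≤ 3.
These bounds meet, so rank(T) = 3.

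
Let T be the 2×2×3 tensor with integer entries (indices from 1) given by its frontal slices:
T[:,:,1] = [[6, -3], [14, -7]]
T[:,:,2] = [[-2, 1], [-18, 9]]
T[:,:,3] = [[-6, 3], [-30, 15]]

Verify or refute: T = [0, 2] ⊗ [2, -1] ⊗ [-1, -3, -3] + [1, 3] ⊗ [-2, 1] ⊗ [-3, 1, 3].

Reconstruct entrywise from the claimed factors. For example, T[2,1,3] = -30 and Σₗ aₗ[2]bₗ[1]cₗ[3] = (2)·(2)·(-3) + (3)·(-2)·(3) = -30; checking all 12 entries, every one matches. The claim holds.

Yes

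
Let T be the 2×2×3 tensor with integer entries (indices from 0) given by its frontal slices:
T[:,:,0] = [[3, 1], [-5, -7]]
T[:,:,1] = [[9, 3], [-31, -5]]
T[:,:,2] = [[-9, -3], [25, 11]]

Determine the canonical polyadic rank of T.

Lower bound: in the mode-2 unfolding of T (rows indexed by j, columns by (i,k)) the 2×2 minor on rows j ∈ {0, 1}, columns (i,k) ∈ {(0,0), (1,0)} is det [[3, -5], [1, -7]] = -16 ≠ 0, so that unfolding has rank ≥ 2 and hence rank(T) ≥ 2 (CP rank is at least every unfolding rank, though it can be larger).
Upper bound: with S_k = T[:,:,k], the two rank-1 terms a₁b₁ᵀ, a₂b₂ᵀ are the rank-1 members of the pencil x·S₀ + y·S₁.
det(x·S₀ + y·S₁) is −16·x² − 32·xy + 48·y² = (-16)·(x + 3·y)(x − y), vanishing at (x:y) = (3:-1) and (1:1).
M₁ = 3·S₀ − S₁ = [[0, 0], [16, -16]] = 16·[0, 1][1, -1]ᵀ and M₂ = S₀ + S₁ = [[12, 4], [-36, -12]] = 4·[1, -3][3, 1]ᵀ, so take a₁ = [0, 1], b₁ = [1, -1], a₂ = [1, -3], b₂ = [3, 1].
Each slice is an integer combination of E₁ = a₁b₁ᵀ and E₂ = a₂b₂ᵀ: S₀ = 4·E₁ + E₂, S₁ = −4·E₁ + 3·E₂, S₂ = −2·E₁ − 3·E₂; reading off coefficients, c₁ = [4, -4, -2] and c₂ = [1, 3, -3].
Hence T = [0, 1] ⊗ [1, -1] ⊗ [4, -4, -2] + [1, -3] ⊗ [3, 1] ⊗ [1, 3, -3], so rank(T) ≤ 2.
These bounds meet, so rank(T) = 2.

2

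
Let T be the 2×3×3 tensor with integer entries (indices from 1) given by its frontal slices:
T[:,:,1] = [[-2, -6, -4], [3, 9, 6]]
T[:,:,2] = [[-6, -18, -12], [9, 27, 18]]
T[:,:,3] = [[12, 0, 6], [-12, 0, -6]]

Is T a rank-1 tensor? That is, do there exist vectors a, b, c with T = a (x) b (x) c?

The mode-2 unfolding of T (rows indexed by j, columns by (i,k) = (1,1), (1,2), (1,3), (2,1), (2,2), (2,3)) is [[-2, -6, 12, 3, 9, -12], [-6, -18, 0, 9, 27, 0], [-4, -12, 6, 6, 18, -6]].
There the 2×2 minor on rows j ∈ {1, 2}, columns (i,k) ∈ {(1,1), (1,3)} is det [[-2, 12], [-6, 0]] = 72 ≠ 0, so this unfolding has rank ≥ 2; CP rank is at least every unfolding rank, so rank(T) ≥ 2.
In particular rank(T) ≥ 2 > 1, so T is not rank-1.

No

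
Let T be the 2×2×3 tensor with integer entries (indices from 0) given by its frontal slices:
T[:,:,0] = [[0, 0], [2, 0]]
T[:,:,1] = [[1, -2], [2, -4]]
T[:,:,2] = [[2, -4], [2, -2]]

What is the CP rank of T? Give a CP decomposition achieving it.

Lower bound: in the mode-3 unfolding of T (rows indexed by k, columns by (i,j)) the 3×3 minor on rows k ∈ {0, 1, 2}, columns (i,j) ∈ {(0,0), (1,0), (1,1)} is det [[0, 2, 0], [1, 2, -4], [2, 2, -2]] = -12 ≠ 0, so that unfolding has rank ≥ 3 and hence rank(T) ≥ 3 (CP rank is at least every unfolding rank, though it can be larger).
Upper bound: T is a sum of 3 rank-1 terms, T = [0, 1] (x) [0, 1] (x) [4, 0, 2] + [1, 0] (x) [1, -2] (x) [-2, -1, 0] + [1, 1] (x) [1, -2] (x) [2, 2, 2] (written with every a and b primitive with positive leading entry and the scale carried by c; CP decompositions are not unique, and this one is verified by expanding entrywise), so rank(T) ≤ 3.
These bounds meet, so rank(T) = 3.

rank(T) = 3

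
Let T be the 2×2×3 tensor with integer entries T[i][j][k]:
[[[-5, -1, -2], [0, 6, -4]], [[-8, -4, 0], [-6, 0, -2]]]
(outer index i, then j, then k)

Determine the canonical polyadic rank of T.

3

Lower bound: the mode-3 unfolding of T (rows indexed by k, columns by (i,j) = (0,0), (0,1), (1,0), (1,1)) is [[-5, 0, -8, -6], [-1, 6, -4, 0], [-2, -4, 0, -2]].
There the 3×3 minor on rows k ∈ {0, 1, 2}, columns (i,j) ∈ {(0,0), (0,1), (1,0)} is det [[-5, 0, -8], [-1, 6, -4], [-2, -4, 0]] = -48 ≠ 0, so this unfolding has rank ≥ 3; CP rank is at least every unfolding rank, so rank(T) ≥ 3. (This is only a lower bound: in general the CP rank may exceed every unfolding rank, so we still need to exhibit 3 rank-1 terms summing to T.)
Upper bound: T is a sum of 3 rank-1 terms, T = [1, 0] ⊗ [1, 0] ⊗ [-1, 1, -2] + [1, 2] ⊗ [1, 1] ⊗ [-4, -2, 0] + [2, 1] ⊗ [0, 1] ⊗ [2, 4, -2] (written with every a and b primitive with positive leading entry and the scale carried by c; CP decompositions are not unique, and this one is verified by expanding entrywise), so rank(T) ≤ 3.
These bounds meet, so rank(T) = 3.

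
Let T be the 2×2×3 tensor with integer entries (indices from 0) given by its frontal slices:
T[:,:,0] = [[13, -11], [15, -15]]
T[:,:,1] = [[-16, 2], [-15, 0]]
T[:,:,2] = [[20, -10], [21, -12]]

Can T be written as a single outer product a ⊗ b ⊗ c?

No

The mode-2 unfolding of T (rows indexed by j, columns by (i,k) = (0,0), (0,1), (0,2), (1,0), (1,1), (1,2)) is [[13, -16, 20, 15, -15, 21], [-11, 2, -10, -15, 0, -12]].
There the 2×2 minor on rows j ∈ {0, 1}, columns (i,k) ∈ {(0,0), (0,1)} is det [[13, -16], [-11, 2]] = -150 ≠ 0, so this unfolding has rank ≥ 2; CP rank is at least every unfolding rank, so rank(T) ≥ 2.
In particular rank(T) ≥ 2 > 1, so T is not rank-1.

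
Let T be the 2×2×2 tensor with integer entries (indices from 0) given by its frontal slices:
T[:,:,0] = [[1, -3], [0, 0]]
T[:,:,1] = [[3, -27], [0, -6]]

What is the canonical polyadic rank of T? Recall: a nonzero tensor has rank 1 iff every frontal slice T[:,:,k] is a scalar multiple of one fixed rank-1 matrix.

2

Lower bound: in the mode-3 unfolding of T (rows indexed by k, columns by (i,j)) the 2×2 minor on rows k ∈ {0, 1}, columns (i,j) ∈ {(0,0), (0,1)} is det [[1, -3], [3, -27]] = -18 ≠ 0, so that unfolding has rank ≥ 2 and hence rank(T) ≥ 2 (CP rank is at least every unfolding rank, though it can be larger).
Upper bound: with S_k = T[:,:,k], the two rank-1 terms a₁b₁ᵀ, a₂b₂ᵀ are the rank-1 members of the pencil x·S₀ + y·S₁.
det(x·S₀ + y·S₁) is −6·xy − 18·y² = (-6)·(x + 3·y)(y), vanishing at (x:y) = (3:-1) and (1:0).
M₁ = 3·S₀ − S₁ = [[0, 18], [0, 6]] = 6·(3, 1)(0, 1)ᵀ and M₂ = S₀ = [[1, -3], [0, 0]] = (1, 0)(1, -3)ᵀ, so take a₁ = (3, 1), b₁ = (0, 1), a₂ = (1, 0), b₂ = (1, -3).
Each slice is an integer combination of E₁ = a₁b₁ᵀ and E₂ = a₂b₂ᵀ: S₀ = E₂, S₁ = −6·E₁ + 3·E₂; reading off coefficients, c₁ = (0, -6) and c₂ = (1, 3).
Hence T = (3, 1) ∘ (0, 1) ∘ (0, -6) + (1, 0) ∘ (1, -3) ∘ (1, 3), so rank(T) ≤ 2.
These bounds meet, so rank(T) = 2.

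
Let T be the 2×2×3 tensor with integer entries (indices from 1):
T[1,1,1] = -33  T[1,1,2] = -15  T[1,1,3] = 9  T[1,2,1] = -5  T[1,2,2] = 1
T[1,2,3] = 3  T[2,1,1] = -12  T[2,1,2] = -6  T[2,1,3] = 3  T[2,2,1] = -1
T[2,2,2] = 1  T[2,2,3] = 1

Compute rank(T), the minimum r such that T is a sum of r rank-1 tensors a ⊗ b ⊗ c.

2

Lower bound: the mode-3 unfolding of T (rows indexed by k, columns by (i,j) = (1,1), (1,2), (2,1), (2,2)) is [[-33, -5, -12, -1], [-15, 1, -6, 1], [9, 3, 3, 1]].
There the 2×2 minor on rows k ∈ {1, 2}, columns (i,j) ∈ {(1,1), (1,2)} is det [[-33, -5], [-15, 1]] = -108 ≠ 0, so this unfolding has rank ≥ 2; CP rank is at least every unfolding rank, so rank(T) ≥ 2. (Flattening ranks never certify an upper bound on CP rank; for that we must actually write T with 2 rank-1 terms.)
Upper bound — finding two terms. Write S_k = T[:,:,k] for the frontal slices: S₁ = [[-33, -5], [-12, -1]], S₂ = [[-15, 1], [-6, 1]], S₃ = [[9, 3], [3, 1]].
If T = a₁ ⊗ b₁ ⊗ c₁ + a₂ ⊗ b₂ ⊗ c₂ then each S_k = c₁[k]·a₁b₁ᵀ + c₂[k]·a₂b₂ᵀ. S₁ and S₂ are linearly independent, so a₁b₁ᵀ and a₂b₂ᵀ must span the same plane of matrices: they are the rank-1 matrices of the form x·S₁ + y·S₂.
det(x·S₁ + y·S₂) is −27·x² − 36·xy − 9·y² = (-9)·(x + y)(3·x + y), vanishing at (x:y) = (1:-1) and (1:-3).
M₁ = S₁ − S₂ = [[-18, -6], [-6, -2]] = (-2)·(3, 1)(3, 1)ᵀ and M₂ = S₁ − 3·S₂ = [[12, -8], [6, -4]] = 2·(2, 1)(3, -2)ᵀ, so take a₁ = (3, 1), b₁ = (3, 1), a₂ = (2, 1), b₂ = (3, -2).
Each slice is an integer combination of E₁ = a₁b₁ᵀ and E₂ = a₂b₂ᵀ: S₁ = −3·E₁ − E₂, S₂ = −E₁ − E₂, S₃ = E₁; reading off coefficients, c₁ = (-3, -1, 1) and c₂ = (-1, -1, 0).
Hence T = (3, 1) ⊗ (3, 1) ⊗ (-3, -1, 1) + (2, 1) ⊗ (3, -2) ⊗ (-1, -1, 0), so rank(T) ≤ 2.
These bounds meet, so rank(T) = 2.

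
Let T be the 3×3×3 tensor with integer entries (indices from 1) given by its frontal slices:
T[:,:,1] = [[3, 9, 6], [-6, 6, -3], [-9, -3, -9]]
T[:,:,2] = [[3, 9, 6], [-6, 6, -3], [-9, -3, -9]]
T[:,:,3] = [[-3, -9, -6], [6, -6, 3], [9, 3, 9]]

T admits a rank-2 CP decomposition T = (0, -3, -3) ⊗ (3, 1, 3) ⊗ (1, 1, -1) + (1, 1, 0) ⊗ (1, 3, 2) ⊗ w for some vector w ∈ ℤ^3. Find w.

w = (3, 3, -3)

Subtract the known terms from T to get the rank-1 residual R = (1, 1, 0) ⊗ (1, 3, 2) ⊗ w, so R[i,j,k] = a[i]·b[j]·w[k]. Pick indices with nonzero a[1]·b[1] = (1)·(1) = 1. Only the fibre through (1,1,·) is needed: R[1,1,:] = T[1,1,:] − Σₗ aₗ[1]bₗ[1]cₗ = [3, 3, -3] − (0)·(3)·(1, 1, -1) = [3, 3, -3]. Then w[k] = R[1,1,k] / 1 for each k, giving w = [3, 3, -3] / 1 = (3, 3, -3).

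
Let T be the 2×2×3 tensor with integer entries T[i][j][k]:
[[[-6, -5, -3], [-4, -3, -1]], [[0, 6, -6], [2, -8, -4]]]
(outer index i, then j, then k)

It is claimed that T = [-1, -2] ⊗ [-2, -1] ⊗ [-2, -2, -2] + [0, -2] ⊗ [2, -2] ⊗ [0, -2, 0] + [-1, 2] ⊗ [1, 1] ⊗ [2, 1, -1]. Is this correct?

No

Reconstruct entry (1,0,0) from the claimed factors: Σₗ aₗ[1]bₗ[0]cₗ[0] = (-2)·(-2)·(-2) + (-2)·(2)·(0) + (2)·(1)·(2) = -4, but T[1,0,0] = 0. The claim is false.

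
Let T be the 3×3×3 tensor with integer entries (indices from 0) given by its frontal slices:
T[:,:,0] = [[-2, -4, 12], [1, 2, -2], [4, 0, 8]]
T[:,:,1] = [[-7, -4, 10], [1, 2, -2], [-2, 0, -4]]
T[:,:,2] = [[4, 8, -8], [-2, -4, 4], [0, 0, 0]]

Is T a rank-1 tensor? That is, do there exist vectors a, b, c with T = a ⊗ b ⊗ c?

The mode-1 unfolding of T (rows indexed by i, columns by (j,k) = (0,0), (0,1), (0,2), (1,0), (1,1), (1,2), (2,0), (2,1), (2,2)) is [[-2, -7, 4, -4, -4, 8, 12, 10, -8], [1, 1, -2, 2, 2, -4, -2, -2, 4], [4, -2, 0, 0, 0, 0, 8, -4, 0]].
There the 3×3 minor on rows i ∈ {0, 1, 2}, columns (j,k) ∈ {(0,0), (0,1), (0,2)} is det [[-2, -7, 4], [1, 1, -2], [4, -2, 0]] = 40 ≠ 0, so this unfolding has rank ≥ 3; CP rank is at least every unfolding rank, so rank(T) ≥ 3.
In particular rank(T) ≥ 3 > 1, so T is not rank-1.

No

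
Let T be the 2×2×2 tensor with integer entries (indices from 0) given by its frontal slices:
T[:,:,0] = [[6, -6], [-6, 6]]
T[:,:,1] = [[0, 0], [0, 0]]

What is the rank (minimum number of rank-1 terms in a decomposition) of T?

Lower bound: T ≠ 0 (e.g. T[0,0,0] = 6), so rank(T) ≥ 1.
Upper bound: the mode-1 fibre T[:,0,0] = [6, -6] gives a = [1, -1] (primitive direction); the mode-2 fibre T[0,:,0] = [6, -6] gives b = [1, -1]; then c[k] = T[0,0,k] / (a[0]·b[0]) = [6, 0] / 1 = [6, 0].
Expanding [1, -1] ∘ [1, -1] ∘ [6, 0] reproduces all 8 entries of T, so T = [1, -1] ∘ [1, -1] ∘ [6, 0] and rank(T) ≤ 1.
These bounds meet, so rank(T) = 1.

1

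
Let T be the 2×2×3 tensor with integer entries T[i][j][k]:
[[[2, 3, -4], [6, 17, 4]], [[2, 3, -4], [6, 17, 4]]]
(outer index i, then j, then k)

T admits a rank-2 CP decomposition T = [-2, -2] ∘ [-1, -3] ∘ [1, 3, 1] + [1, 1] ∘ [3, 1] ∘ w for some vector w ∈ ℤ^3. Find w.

w = [0, -1, -2]

Subtract the known terms from T to get the rank-1 residual R = [1, 1] ∘ [3, 1] ∘ w, so R[i,j,k] = a[i]·b[j]·w[k]. Pick indices with nonzero a[0]·b[0] = (1)·(3) = 3. Only the fibre through (0,0,·) is needed: R[0,0,:] = T[0,0,:] − Σₗ aₗ[0]bₗ[0]cₗ = [2, 3, -4] − (-2)·(-1)·[1, 3, 1] = [0, -3, -6]. Then w[k] = R[0,0,k] / 3 for each k, giving w = [0, -3, -6] / 3 = [0, -1, -2].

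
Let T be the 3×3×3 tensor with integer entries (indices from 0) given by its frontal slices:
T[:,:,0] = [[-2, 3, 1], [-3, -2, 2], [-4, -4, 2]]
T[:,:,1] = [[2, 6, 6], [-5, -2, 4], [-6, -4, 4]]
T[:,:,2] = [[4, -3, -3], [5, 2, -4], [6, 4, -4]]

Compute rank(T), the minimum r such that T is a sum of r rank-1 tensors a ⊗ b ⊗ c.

Lower bound: the mode-1 unfolding of T (rows indexed by i, columns by (j,k) = (0,0), (0,1), (0,2), (1,0), (1,1), (1,2), (2,0), (2,1), (2,2)) is [[-2, 2, 4, 3, 6, -3, 1, 6, -3], [-3, -5, 5, -2, -2, 2, 2, 4, -4], [-4, -6, 6, -4, -4, 4, 2, 4, -4]].
There the 3×3 minor on rows i ∈ {0, 1, 2}, columns (j,k) ∈ {(0,0), (0,1), (0,2)} is det [[-2, 2, 4], [-3, -5, 5], [-4, -6, 6]] = -12 ≠ 0, so this unfolding has rank ≥ 3; CP rank is at least every unfolding rank, so rank(T) ≥ 3. (Flattening ranks never certify an upper bound on CP rank; for that we must actually write T with 3 rank-1 terms.)
Upper bound: T is a sum of 3 rank-1 terms, T = [1, 0, 0] ⊗ [2, 1, 1] ⊗ [-1, 2, 1] + [1, 1, 1] ⊗ [1, 0, -1] ⊗ [-2, -4, 4] + [2, -1, -2] ⊗ [1, 2, 0] ⊗ [1, 1, -1] (written with every a and b primitive with positive leading entry and the scale carried by c; CP decompositions are not unique, and this one is verified by expanding entrywise), so rank(T) ≤ 3.
These bounds meet, so rank(T) = 3.

3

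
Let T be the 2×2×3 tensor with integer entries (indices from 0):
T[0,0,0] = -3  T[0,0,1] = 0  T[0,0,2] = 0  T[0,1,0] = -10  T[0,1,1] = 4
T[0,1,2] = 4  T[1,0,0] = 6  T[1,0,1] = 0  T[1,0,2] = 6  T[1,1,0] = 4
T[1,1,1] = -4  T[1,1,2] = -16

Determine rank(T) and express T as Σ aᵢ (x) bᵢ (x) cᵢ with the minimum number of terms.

Lower bound: the mode-3 unfolding of T (rows indexed by k, columns by (i,j) = (0,0), (0,1), (1,0), (1,1)) is [[-3, -10, 6, 4], [0, 4, 0, -4], [0, 4, 6, -16]].
There the 3×3 minor on rows k ∈ {0, 1, 2}, columns (i,j) ∈ {(0,0), (0,1), (1,0)} is det [[-3, -10, 6], [0, 4, 0], [0, 4, 6]] = -72 ≠ 0, so this unfolding has rank ≥ 3; CP rank is at least every unfolding rank, so rank(T) ≥ 3. (This is only a lower bound: in general the CP rank may exceed every unfolding rank, so we still need to exhibit 3 rank-1 terms summing to T.)
Upper bound: T is a sum of 3 rank-1 terms, T = [1, -1] (x) [0, 1] (x) [-8, 4, 8] + [1, -1] (x) [1, 0] (x) [-4, 0, -2] + [1, 2] (x) [1, -2] (x) [1, 0, 2] (one valid choice — decompositions are not unique — normalised so each a, b is primitive with positive first nonzero entry; check it by expanding all entries), so rank(T) ≤ 3.
These bounds meet, so rank(T) = 3.

rank(T) = 3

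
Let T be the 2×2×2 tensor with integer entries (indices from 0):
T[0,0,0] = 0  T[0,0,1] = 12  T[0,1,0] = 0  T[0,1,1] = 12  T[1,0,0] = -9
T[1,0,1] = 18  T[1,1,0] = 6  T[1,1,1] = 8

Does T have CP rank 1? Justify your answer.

The mode-3 unfolding of T (rows indexed by k, columns by (i,j) = (0,0), (0,1), (1,0), (1,1)) is [[0, 0, -9, 6], [12, 12, 18, 8]].
There the 2×2 minor on rows k ∈ {0, 1}, columns (i,j) ∈ {(0,0), (1,0)} is det [[0, -9], [12, 18]] = 108 ≠ 0, so this unfolding has rank ≥ 2; CP rank is at least every unfolding rank, so rank(T) ≥ 2.
In particular rank(T) ≥ 2 > 1, so T is not rank-1.

No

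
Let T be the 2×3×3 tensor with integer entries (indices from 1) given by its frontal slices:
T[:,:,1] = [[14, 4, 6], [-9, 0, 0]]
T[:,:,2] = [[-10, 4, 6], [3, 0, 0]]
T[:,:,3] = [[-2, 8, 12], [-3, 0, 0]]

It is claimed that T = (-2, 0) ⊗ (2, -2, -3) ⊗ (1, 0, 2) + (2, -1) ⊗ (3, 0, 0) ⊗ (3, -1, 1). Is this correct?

No

Reconstruct entry (1,1,2) from the claimed factors: Σₗ aₗ[1]bₗ[1]cₗ[2] = (-2)·(2)·(0) + (2)·(3)·(-1) = -6, but T[1,1,2] = -10. The claim is false.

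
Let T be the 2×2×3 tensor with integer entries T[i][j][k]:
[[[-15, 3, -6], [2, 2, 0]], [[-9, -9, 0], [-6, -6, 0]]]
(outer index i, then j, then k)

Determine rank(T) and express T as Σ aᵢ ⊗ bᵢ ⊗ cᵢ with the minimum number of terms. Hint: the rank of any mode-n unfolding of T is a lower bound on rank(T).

rank(T) = 2

Lower bound: the mode-1 unfolding of T (rows indexed by i, columns by (j,k) = (0,0), (0,1), (0,2), (1,0), (1,1), (1,2)) is [[-15, 3, -6, 2, 2, 0], [-9, -9, 0, -6, -6, 0]].
There the 2×2 minor on rows i ∈ {0, 1}, columns (j,k) ∈ {(0,0), (0,1)} is det [[-15, 3], [-9, -9]] = 162 ≠ 0, so this unfolding has rank ≥ 2; CP rank is at least every unfolding rank, so rank(T) ≥ 2. (Unfolding ranks only ever bound the CP rank from below — rank(T) can be strictly larger than all of them — so the matching upper bound has to come from an explicit 2-term decomposition.)
Upper bound — finding two terms. Write S_k = T[:,:,k] for the frontal slices: S₀ = [[-15, 2], [-9, -6]], S₁ = [[3, 2], [-9, -6]], S₂ = [[-6, 0], [0, 0]].
If T = a₁ ⊗ b₁ ⊗ c₁ + a₂ ⊗ b₂ ⊗ c₂ then each S_k = c₁[k]·a₁b₁ᵀ + c₂[k]·a₂b₂ᵀ. S₀ and S₁ are linearly independent, so a₁b₁ᵀ and a₂b₂ᵀ must span the same plane of matrices: they are the rank-1 matrices of the form x·S₀ + y·S₁.
det(x·S₀ + y·S₁) is 108·x² + 108·xy = 108·(x + y)(x), vanishing at (x:y) = (1:-1) and (0:1).
M₁ = S₀ − S₁ = [[-18, 0], [0, 0]] = (-18)·[1, 0][1, 0]ᵀ and M₂ = S₁ = [[3, 2], [-9, -6]] = [1, -3][3, 2]ᵀ, so take a₁ = [1, 0], b₁ = [1, 0], a₂ = [1, -3], b₂ = [3, 2].
Each slice is an integer combination of E₁ = a₁b₁ᵀ and E₂ = a₂b₂ᵀ: S₀ = −18·E₁ + E₂, S₁ = E₂, S₂ = −6·E₁; reading off coefficients, c₁ = [-18, 0, -6] and c₂ = [1, 1, 0].
Hence T = [1, 0] ⊗ [1, 0] ⊗ [-18, 0, -6] + [1, -3] ⊗ [3, 2] ⊗ [1, 1, 0], so rank(T) ≤ 2.
These bounds meet, so rank(T) = 2.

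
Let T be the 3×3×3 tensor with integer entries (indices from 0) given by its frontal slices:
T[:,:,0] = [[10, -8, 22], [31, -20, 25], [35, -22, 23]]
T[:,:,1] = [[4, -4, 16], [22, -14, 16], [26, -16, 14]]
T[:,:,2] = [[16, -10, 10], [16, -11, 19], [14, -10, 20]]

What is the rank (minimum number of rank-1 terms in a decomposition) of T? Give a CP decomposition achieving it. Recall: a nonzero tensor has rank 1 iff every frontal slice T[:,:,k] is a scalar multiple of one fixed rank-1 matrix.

Lower bound: the mode-2 unfolding of T (rows indexed by j, columns by (i,k) = (0,0), (0,1), (0,2), (1,0), (1,1), (1,2), (2,0), (2,1), (2,2)) is [[10, 4, 16, 31, 22, 16, 35, 26, 14], [-8, -4, -10, -20, -14, -11, -22, -16, -10], [22, 16, 10, 25, 16, 19, 23, 14, 20]].
There the 2×2 minor on rows j ∈ {0, 1}, columns (i,k) ∈ {(0,0), (0,1)} is det [[10, 4], [-8, -4]] = -8 ≠ 0, so this unfolding has rank ≥ 2; CP rank is at least every unfolding rank, so rank(T) ≥ 2. (Unfolding ranks only ever bound the CP rank from below — rank(T) can be strictly larger than all of them — so the matching upper bound has to come from an explicit 2-term decomposition.)
Upper bound — finding two terms. Write S_k = T[:,:,k] for the frontal slices: S₀ = [[10, -8, 22], [31, -20, 25], [35, -22, 23]], S₁ = [[4, -4, 16], [22, -14, 16], [26, -16, 14]], S₂ = [[16, -10, 10], [16, -11, 19], [14, -10, 20]].
If T = a₁ ∘ b₁ ∘ c₁ + a₂ ∘ b₂ ∘ c₂ then each S_k = c₁[k]·a₁b₁ᵀ + c₂[k]·a₂b₂ᵀ. S₀ and S₁ are linearly independent, so a₁b₁ᵀ and a₂b₂ᵀ must span the same plane of matrices: they are the rank-1 matrices of the form x·S₀ + y·S₁.
The 2×2 minor of x·S₀ + y·S₁ on rows {0,1}, columns {0,1} is 48·x² + 80·xy + 32·y² = 16·(3·x + 2·y)(x + y), vanishing at (x:y) = (2:-3) and (1:-1).
M₁ = 2·S₀ − 3·S₁ = [[8, -4, -4], [-4, 2, 2], [-8, 4, 4]] = 2·[2, -1, -2][2, -1, -1]ᵀ and M₂ = S₀ − S₁ = [[6, -4, 6], [9, -6, 9], [9, -6, 9]] = [2, 3, 3][3, -2, 3]ᵀ, so take a₁ = [2, -1, -2], b₁ = [2, -1, -1], a₂ = [2, 3, 3], b₂ = [3, -2, 3].
Each slice is an integer combination of E₁ = a₁b₁ᵀ and E₂ = a₂b₂ᵀ: S₀ = −2·E₁ + 3·E₂, S₁ = −2·E₁ + 2·E₂, S₂ = E₁ + 2·E₂; reading off coefficients, c₁ = [-2, -2, 1] and c₂ = [3, 2, 2].
Hence T = [2, -1, -2] ∘ [2, -1, -1] ∘ [-2, -2, 1] + [2, 3, 3] ∘ [3, -2, 3] ∘ [3, 2, 2], so rank(T) ≤ 2.
These bounds meet, so rank(T) = 2.
Check entry T[0,0,0] = 10: (2)·(2)·(-2) + (2)·(3)·(3) = 10.

rank(T) = 2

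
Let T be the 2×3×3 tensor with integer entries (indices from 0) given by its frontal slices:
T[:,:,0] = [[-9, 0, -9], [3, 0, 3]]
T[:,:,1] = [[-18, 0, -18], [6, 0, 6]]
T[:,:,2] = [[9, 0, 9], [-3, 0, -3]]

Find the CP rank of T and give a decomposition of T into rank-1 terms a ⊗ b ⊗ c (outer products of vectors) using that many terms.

Lower bound: T ≠ 0 (e.g. T[0,0,0] = -9), so rank(T) ≥ 1.
Upper bound: if T = a ⊗ b ⊗ c then every fibre of T is a multiple of the corresponding factor, so read the factors off the fibres through the nonzero entry T[0,0,0] = -9.
The mode-1 fibre T[:,0,0] = [-9, 3] gives a = (3, -1) (primitive direction); the mode-2 fibre T[0,:,0] = [-9, 0, -9] gives b = (1, 0, 1); then c[k] = T[0,0,k] / (a[0]·b[0]) = [-9, -18, 9] / 3 = (-3, -6, 3).
Expanding (3, -1) ⊗ (1, 0, 1) ⊗ (-3, -6, 3) reproduces all 18 entries of T, so T = (3, -1) ⊗ (1, 0, 1) ⊗ (-3, -6, 3) and rank(T) ≤ 1.
These bounds meet, so rank(T) = 1.
Check entry T[1,0,2] = -3: (-1)·(1)·(3) = -3.

rank(T) = 1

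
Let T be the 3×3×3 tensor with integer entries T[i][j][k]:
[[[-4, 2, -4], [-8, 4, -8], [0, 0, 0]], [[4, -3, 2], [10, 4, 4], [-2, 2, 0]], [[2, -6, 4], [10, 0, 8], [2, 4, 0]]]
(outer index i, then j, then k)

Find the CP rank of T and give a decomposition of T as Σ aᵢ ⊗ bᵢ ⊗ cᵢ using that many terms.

Lower bound: the mode-3 unfolding of T (rows indexed by k, columns by (i,j) = (0,0), (0,1), (0,2), (1,0), (1,1), (1,2), (2,0), (2,1), (2,2)) is [[-4, -8, 0, 4, 10, -2, 2, 10, 2], [2, 4, 0, -3, 4, 2, -6, 0, 4], [-4, -8, 0, 2, 4, 0, 4, 8, 0]].
There the 3×3 minor on rows k ∈ {0, 1, 2}, columns (i,j) ∈ {(0,0), (1,0), (1,1)} is det [[-4, 4, 10], [2, -3, 4], [-4, 2, 4]] = -96 ≠ 0, so this unfolding has rank ≥ 3; CP rank is at least every unfolding rank, so rank(T) ≥ 3. (Flattening ranks never certify an upper bound on CP rank; for that we must actually write T with 3 rank-1 terms.)
Upper bound: T is a sum of 3 rank-1 terms, T = (0, 1, 0) ⊗ (1, 1, -1) ⊗ (4, 2, 0) + (0, 1, 1) ⊗ (1, -1, -1) ⊗ (-2, -4, 0) + (2, -1, -2) ⊗ (1, 2, 0) ⊗ (-2, 1, -2) (one valid choice — decompositions are not unique — normalised so each a, b is primitive with positive first nonzero entry; check it by expanding all entries), so rank(T) ≤ 3.
These bounds meet, so rank(T) = 3.

rank(T) = 3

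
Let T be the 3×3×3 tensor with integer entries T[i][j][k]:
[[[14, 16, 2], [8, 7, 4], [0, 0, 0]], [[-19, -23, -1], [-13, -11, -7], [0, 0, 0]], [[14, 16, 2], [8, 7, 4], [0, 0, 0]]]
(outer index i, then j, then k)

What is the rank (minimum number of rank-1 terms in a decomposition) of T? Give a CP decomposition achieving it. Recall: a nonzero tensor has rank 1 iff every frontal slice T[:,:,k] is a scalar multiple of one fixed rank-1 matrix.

rank(T) = 2

Lower bound: the mode-2 unfolding of T (rows indexed by j, columns by (i,k) = (0,0), (0,1), (0,2), (1,0), (1,1), (1,2), (2,0), (2,1), (2,2)) is [[14, 16, 2, -19, -23, -1, 14, 16, 2], [8, 7, 4, -13, -11, -7, 8, 7, 4], [0, 0, 0, 0, 0, 0, 0, 0, 0]].
There the 2×2 minor on rows j ∈ {0, 1}, columns (i,k) ∈ {(0,0), (0,1)} is det [[14, 16], [8, 7]] = -30 ≠ 0, so this unfolding has rank ≥ 2; CP rank is at least every unfolding rank, so rank(T) ≥ 2. (Unfolding ranks only ever bound the CP rank from below — rank(T) can be strictly larger than all of them — so the matching upper bound has to come from an explicit 2-term decomposition.)
Upper bound — finding two terms. Write S_k = T[:,:,k] for the frontal slices: S₀ = [[14, 8, 0], [-19, -13, 0], [14, 8, 0]], S₁ = [[16, 7, 0], [-23, -11, 0], [16, 7, 0]], S₂ = [[2, 4, 0], [-1, -7, 0], [2, 4, 0]].
If T = a₁ (x) b₁ (x) c₁ + a₂ (x) b₂ (x) c₂ then each S_k = c₁[k]·a₁b₁ᵀ + c₂[k]·a₂b₂ᵀ. S₀ and S₁ are linearly independent, so a₁b₁ᵀ and a₂b₂ᵀ must span the same plane of matrices: they are the rank-1 matrices of the form x·S₀ + y·S₁.
The 2×2 minor of x·S₀ + y·S₁ on rows {0,1}, columns {0,1} is −30·x² − 45·xy − 15·y² = (-15)·(x + y)(2·x + y), vanishing at (x:y) = (1:-1) and (1:-2).
M₁ = S₀ − S₁ = [[-2, 1, 0], [4, -2, 0], [-2, 1, 0]] = −(1, -2, 1)(2, -1, 0)ᵀ and M₂ = S₀ − 2·S₁ = [[-18, -6, 0], [27, 9, 0], [-18, -6, 0]] = (-3)·(2, -3, 2)(3, 1, 0)ᵀ, so take a₁ = (1, -2, 1), b₁ = (2, -1, 0), a₂ = (2, -3, 2), b₂ = (3, 1, 0).
Each slice is an integer combination of E₁ = a₁b₁ᵀ and E₂ = a₂b₂ᵀ: S₀ = −2·E₁ + 3·E₂, S₁ = −E₁ + 3·E₂, S₂ = −2·E₁ + E₂; reading off coefficients, c₁ = (-2, -1, -2) and c₂ = (3, 3, 1).
Hence T = (1, -2, 1) (x) (2, -1, 0) (x) (-2, -1, -2) + (2, -3, 2) (x) (3, 1, 0) (x) (3, 3, 1), so rank(T) ≤ 2.
These bounds meet, so rank(T) = 2.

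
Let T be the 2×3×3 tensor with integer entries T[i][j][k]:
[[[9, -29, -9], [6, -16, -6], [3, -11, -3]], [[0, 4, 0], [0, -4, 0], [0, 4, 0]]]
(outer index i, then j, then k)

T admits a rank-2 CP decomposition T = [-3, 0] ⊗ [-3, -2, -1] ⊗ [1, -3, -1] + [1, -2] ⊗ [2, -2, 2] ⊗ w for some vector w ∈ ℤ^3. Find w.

Subtract the known terms from T to get the rank-1 residual R = [1, -2] ⊗ [2, -2, 2] ⊗ w, so R[i,j,k] = a[i]·b[j]·w[k]. Pick indices with nonzero a[0]·b[0] = (1)·(2) = 2. Only the fibre through (0,0,·) is needed: R[0,0,:] = T[0,0,:] − Σₗ aₗ[0]bₗ[0]cₗ = [9, -29, -9] − (-3)·(-3)·[1, -3, -1] = [0, -2, 0]. Then w[k] = R[0,0,k] / 2 for each k, giving w = [0, -2, 0] / 2 = [0, -1, 0].

w = [0, -1, 0]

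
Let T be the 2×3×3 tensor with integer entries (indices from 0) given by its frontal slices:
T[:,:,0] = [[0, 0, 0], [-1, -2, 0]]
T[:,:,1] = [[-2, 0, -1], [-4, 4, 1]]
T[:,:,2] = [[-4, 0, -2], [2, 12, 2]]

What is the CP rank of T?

3

Lower bound: in the mode-3 unfolding of T (rows indexed by k, columns by (i,j)) the 3×3 minor on rows k ∈ {0, 1, 2}, columns (i,j) ∈ {(0,0), (1,0), (1,1)} is det [[0, -1, -2], [-2, -4, 4], [-4, 2, 12]] = 32 ≠ 0, so that unfolding has rank ≥ 3 and hence rank(T) ≥ 3 (CP rank is at least every unfolding rank, though it can be larger).
Upper bound: T is a sum of 3 rank-1 terms, T = [0, 1] ⊗ [1, -2, 0] ⊗ [0, -4, -4] + [0, 1] ⊗ [1, 2, 0] ⊗ [-1, -2, 2] + [1, -1] ⊗ [2, 0, 1] ⊗ [0, -1, -2] (one valid choice — decompositions are not unique — normalised so each a, b is primitive with positive first nonzero entry; check it by expanding all entries), so rank(T) ≤ 3.
These bounds meet, so rank(T) = 3.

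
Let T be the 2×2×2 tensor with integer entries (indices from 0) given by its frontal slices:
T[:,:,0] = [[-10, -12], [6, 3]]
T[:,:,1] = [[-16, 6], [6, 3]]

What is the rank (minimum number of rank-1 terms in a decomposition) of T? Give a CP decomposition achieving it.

Lower bound: the mode-3 unfolding of T (rows indexed by k, columns by (i,j) = (0,0), (0,1), (1,0), (1,1)) is [[-10, -12, 6, 3], [-16, 6, 6, 3]].
There the 2×2 minor on rows k ∈ {0, 1}, columns (i,j) ∈ {(0,0), (0,1)} is det [[-10, -12], [-16, 6]] = -252 ≠ 0, so this unfolding has rank ≥ 2; CP rank is at least every unfolding rank, so rank(T) ≥ 2. (Unfolding ranks only ever bound the CP rank from below — rank(T) can be strictly larger than all of them — so the matching upper bound has to come from an explicit 2-term decomposition.)
Upper bound — finding two terms. Write S_k = T[:,:,k] for the frontal slices: S₀ = [[-10, -12], [6, 3]], S₁ = [[-16, 6], [6, 3]].
If T = a₁ ⊗ b₁ ⊗ c₁ + a₂ ⊗ b₂ ⊗ c₂ then each S_k = c₁[k]·a₁b₁ᵀ + c₂[k]·a₂b₂ᵀ. S₀ and S₁ are linearly independent, so a₁b₁ᵀ and a₂b₂ᵀ must span the same plane of matrices: they are the rank-1 matrices of the form x·S₀ + y·S₁.
det(x·S₀ + y·S₁) is 42·x² − 42·xy − 84·y² = 42·(x − 2·y)(x + y), vanishing at (x:y) = (2:1) and (1:-1).
M₁ = 2·S₀ + S₁ = [[-36, -18], [18, 9]] = (-9)·(2, -1)(2, 1)ᵀ and M₂ = S₀ − S₁ = [[6, -18], [0, 0]] = 6·(1, 0)(1, -3)ᵀ, so take a₁ = (2, -1), b₁ = (2, 1), a₂ = (1, 0), b₂ = (1, -3).
Each slice is an integer combination of E₁ = a₁b₁ᵀ and E₂ = a₂b₂ᵀ: S₀ = −3·E₁ + 2·E₂, S₁ = −3·E₁ − 4·E₂; reading off coefficients, c₁ = (-3, -3) and c₂ = (2, -4).
Hence T = (2, -1) ⊗ (2, 1) ⊗ (-3, -3) + (1, 0) ⊗ (1, -3) ⊗ (2, -4), so rank(T) ≤ 2.
These bounds meet, so rank(T) = 2.

rank(T) = 2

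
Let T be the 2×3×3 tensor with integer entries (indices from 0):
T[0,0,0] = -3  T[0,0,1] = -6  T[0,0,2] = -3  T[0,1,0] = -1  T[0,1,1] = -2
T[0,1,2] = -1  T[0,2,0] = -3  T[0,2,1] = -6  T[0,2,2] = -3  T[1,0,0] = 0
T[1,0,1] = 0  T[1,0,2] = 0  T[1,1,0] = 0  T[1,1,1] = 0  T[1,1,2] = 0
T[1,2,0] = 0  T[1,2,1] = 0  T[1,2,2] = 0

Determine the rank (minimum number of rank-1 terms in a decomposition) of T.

1

Lower bound: T ≠ 0 (e.g. T[0,0,0] = -3), so rank(T) ≥ 1.
Upper bound: if T = a (x) b (x) c then every fibre of T is a multiple of the corresponding factor, so read the factors off the fibres through the nonzero entry T[0,0,0] = -3.
The mode-1 fibre T[:,0,0] = [-3, 0] gives a = [1, 0] (primitive direction); the mode-2 fibre T[0,:,0] = [-3, -1, -3] gives b = [3, 1, 3]; then c[k] = T[0,0,k] / (a[0]·b[0]) = [-3, -6, -3] / 3 = [-1, -2, -1].
Expanding [1, 0] (x) [3, 1, 3] (x) [-1, -2, -1] reproduces all 18 entries of T, so T = [1, 0] (x) [3, 1, 3] (x) [-1, -2, -1] and rank(T) ≤ 1.
These bounds meet, so rank(T) = 1.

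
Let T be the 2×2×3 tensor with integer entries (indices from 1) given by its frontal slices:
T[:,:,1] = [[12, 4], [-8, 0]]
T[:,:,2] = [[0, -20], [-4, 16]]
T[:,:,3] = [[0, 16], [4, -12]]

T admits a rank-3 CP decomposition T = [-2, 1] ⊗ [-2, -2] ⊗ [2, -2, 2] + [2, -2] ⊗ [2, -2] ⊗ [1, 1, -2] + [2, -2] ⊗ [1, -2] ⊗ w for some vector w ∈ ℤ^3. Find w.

w = [0, 2, 0]

Subtract the known terms from T to get the rank-1 residual R = [2, -2] ⊗ [1, -2] ⊗ w, so R[i,j,k] = a[i]·b[j]·w[k]. Pick indices with nonzero a[1]·b[1] = (2)·(1) = 2. Only the fibre through (1,1,·) is needed: R[1,1,:] = T[1,1,:] − Σₗ aₗ[1]bₗ[1]cₗ = [12, 0, 0] − (-2)·(-2)·[2, -2, 2] − (2)·(2)·[1, 1, -2] = [0, 4, 0]. Then w[k] = R[1,1,k] / 2 for each k, giving w = [0, 4, 0] / 2 = [0, 2, 0].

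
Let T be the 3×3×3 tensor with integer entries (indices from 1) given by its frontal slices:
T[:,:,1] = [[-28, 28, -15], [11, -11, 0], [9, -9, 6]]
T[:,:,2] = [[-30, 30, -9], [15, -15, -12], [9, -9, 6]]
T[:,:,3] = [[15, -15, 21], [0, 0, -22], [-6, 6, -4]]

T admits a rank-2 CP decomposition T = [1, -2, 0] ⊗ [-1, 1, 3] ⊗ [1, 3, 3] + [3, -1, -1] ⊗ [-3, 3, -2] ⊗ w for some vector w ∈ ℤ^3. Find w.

Subtract the known terms from T to get the rank-1 residual R = [3, -1, -1] ⊗ [-3, 3, -2] ⊗ w, so R[i,j,k] = a[i]·b[j]·w[k]. Pick indices with nonzero a[1]·b[1] = (3)·(-3) = -9. Only the fibre through (1,1,·) is needed: R[1,1,:] = T[1,1,:] − Σₗ aₗ[1]bₗ[1]cₗ = [-28, -30, 15] − (1)·(-1)·[1, 3, 3] = [-27, -27, 18]. Then w[k] = R[1,1,k] / -9 for each k, giving w = [-27, -27, 18] / -9 = [3, 3, -2].

w = [3, 3, -2]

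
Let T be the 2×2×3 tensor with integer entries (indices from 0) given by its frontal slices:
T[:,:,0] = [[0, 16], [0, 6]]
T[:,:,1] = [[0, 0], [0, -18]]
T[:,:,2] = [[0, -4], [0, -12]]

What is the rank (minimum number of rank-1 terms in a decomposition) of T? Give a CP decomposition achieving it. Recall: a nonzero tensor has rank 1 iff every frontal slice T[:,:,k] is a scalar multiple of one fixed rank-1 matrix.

Lower bound: the mode-1 unfolding of T (rows indexed by i, columns by (j,k) = (0,0), (0,1), (0,2), (1,0), (1,1), (1,2)) is [[0, 0, 0, 16, 0, -4], [0, 0, 0, 6, -18, -12]].
There the 2×2 minor on rows i ∈ {0, 1}, columns (j,k) ∈ {(1,0), (1,1)} is det [[16, 0], [6, -18]] = -288 ≠ 0, so this unfolding has rank ≥ 2; CP rank is at least every unfolding rank, so rank(T) ≥ 2. (This is only a lower bound: in general the CP rank may exceed every unfolding rank, so we still need to exhibit 2 rank-1 terms summing to T.)
Upper bound — finding two terms. Every mode-2 slice of T is a multiple of one matrix: T[:,j,:] = b[j]·M with b = (0, 1) and M = [[16, 0, -4], [6, -18, -12]] (rows indexed by i, columns by k). So it suffices to write M as a sum of two rank-1 matrices.
Splitting M by its rows (i = 0, 1), M = (1, 0)(16, 0, -4)ᵀ + (0, 1)(6, -18, -12)ᵀ.
Hence T = (1, 0) ∘ (0, 1) ∘ (16, 0, -4) + (0, 1) ∘ (0, 1) ∘ (6, -18, -12), so rank(T) ≤ 2.
These bounds meet, so rank(T) = 2.

rank(T) = 2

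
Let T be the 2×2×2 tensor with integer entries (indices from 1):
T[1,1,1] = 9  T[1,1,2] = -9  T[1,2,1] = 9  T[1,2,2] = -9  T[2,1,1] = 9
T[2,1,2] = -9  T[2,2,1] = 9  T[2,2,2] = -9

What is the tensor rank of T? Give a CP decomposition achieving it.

rank(T) = 1

Lower bound: T ≠ 0 (e.g. T[1,1,1] = 9), so rank(T) ≥ 1.
Upper bound: if T = a ⊗ b ⊗ c then every fibre of T is a multiple of the corresponding factor, so read the factors off the fibres through the nonzero entry T[1,1,1] = 9.
The mode-1 fibre T[:,1,1] = [9, 9] gives a = [1, 1] (primitive direction); the mode-2 fibre T[1,:,1] = [9, 9] gives b = [1, 1]; then c[k] = T[1,1,k] / (a[1]·b[1]) = [9, -9] / 1 = [9, -9].
Expanding [1, 1] ⊗ [1, 1] ⊗ [9, -9] reproduces all 8 entries of T, so T = [1, 1] ⊗ [1, 1] ⊗ [9, -9] and rank(T) ≤ 1.
These bounds meet, so rank(T) = 1.
Check entry T[2,1,1] = 9: (1)·(1)·(9) = 9.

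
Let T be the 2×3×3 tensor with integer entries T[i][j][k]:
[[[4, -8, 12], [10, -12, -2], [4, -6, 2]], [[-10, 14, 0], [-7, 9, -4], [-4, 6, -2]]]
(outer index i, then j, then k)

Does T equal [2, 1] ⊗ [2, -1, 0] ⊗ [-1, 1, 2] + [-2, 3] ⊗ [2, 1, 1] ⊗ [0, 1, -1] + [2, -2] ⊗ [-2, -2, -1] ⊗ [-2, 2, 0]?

Reconstruct entry (1,0,1) from the claimed factors: Σₗ aₗ[1]bₗ[0]cₗ[1] = (1)·(2)·(1) + (3)·(2)·(1) + (-2)·(-2)·(2) = 16, but T[1,0,1] = 14. The claim is false.

No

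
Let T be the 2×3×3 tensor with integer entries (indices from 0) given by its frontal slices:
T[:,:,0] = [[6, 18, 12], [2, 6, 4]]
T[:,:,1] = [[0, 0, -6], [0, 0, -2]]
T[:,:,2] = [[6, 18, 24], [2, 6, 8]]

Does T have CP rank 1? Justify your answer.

No

The mode-3 unfolding of T (rows indexed by k, columns by (i,j) = (0,0), (0,1), (0,2), (1,0), (1,1), (1,2)) is [[6, 18, 12, 2, 6, 4], [0, 0, -6, 0, 0, -2], [6, 18, 24, 2, 6, 8]].
There the 2×2 minor on rows k ∈ {0, 1}, columns (i,j) ∈ {(0,0), (0,2)} is det [[6, 12], [0, -6]] = -36 ≠ 0, so this unfolding has rank ≥ 2; CP rank is at least every unfolding rank, so rank(T) ≥ 2.
In particular rank(T) ≥ 2 > 1, so T is not rank-1.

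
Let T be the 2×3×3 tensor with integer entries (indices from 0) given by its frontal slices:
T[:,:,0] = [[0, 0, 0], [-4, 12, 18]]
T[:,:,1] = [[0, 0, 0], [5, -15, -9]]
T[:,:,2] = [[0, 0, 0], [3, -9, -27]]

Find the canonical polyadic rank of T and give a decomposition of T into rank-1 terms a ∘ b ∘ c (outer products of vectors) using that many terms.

Lower bound: the mode-2 unfolding of T (rows indexed by j, columns by (i,k) = (0,0), (0,1), (0,2), (1,0), (1,1), (1,2)) is [[0, 0, 0, -4, 5, 3], [0, 0, 0, 12, -15, -9], [0, 0, 0, 18, -9, -27]].
There the 2×2 minor on rows j ∈ {0, 2}, columns (i,k) ∈ {(1,0), (1,1)} is det [[-4, 5], [18, -9]] = -54 ≠ 0, so this unfolding has rank ≥ 2; CP rank is at least every unfolding rank, so rank(T) ≥ 2. (Unfolding ranks only ever bound the CP rank from below — rank(T) can be strictly larger than all of them — so the matching upper bound has to come from an explicit 2-term decomposition.)
Upper bound — finding two terms. Every mode-1 slice of T is a multiple of one matrix: T[i,:,:] = a[i]·M with a = (0, 1) and M = [[-4, 5, 3], [12, -15, -9], [18, -9, -27]] (rows indexed by j, columns by k). So it suffices to write M as a sum of two rank-1 matrices.
The rows of M satisfy (row 1) = −3·(row 0), so splitting by rows, M = (1, -3, 0)(-4, 5, 3)ᵀ + (0, 0, 1)(18, -9, -27)ᵀ.
Hence T = (0, 1) ∘ (1, -3, 0) ∘ (-4, 5, 3) + (0, 1) ∘ (0, 0, 1) ∘ (18, -9, -27), so rank(T) ≤ 2.
These bounds meet, so rank(T) = 2.
Check entry T[1,0,1] = 5: (1)·(1)·(5) + (1)·(0)·(-9) = 5.

rank(T) = 2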